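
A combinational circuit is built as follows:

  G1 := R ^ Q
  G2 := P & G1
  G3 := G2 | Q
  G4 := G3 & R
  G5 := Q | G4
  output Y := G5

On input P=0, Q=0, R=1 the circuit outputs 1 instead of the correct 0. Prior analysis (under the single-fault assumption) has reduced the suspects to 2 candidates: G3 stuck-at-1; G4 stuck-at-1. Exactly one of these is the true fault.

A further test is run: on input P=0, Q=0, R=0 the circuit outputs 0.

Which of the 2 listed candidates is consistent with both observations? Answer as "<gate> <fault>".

Evaluate each candidate on input P=0, Q=0, R=0:
  G3 stuck-at-1: G1=0, G2=0, G3=1 [stuck-at-1], G4=0, G5=0 → 0 — matches
  G4 stuck-at-1: G1=0, G2=0, G3=0, G4=1 [stuck-at-1], G5=1 → 1 — eliminated
Only G3 stuck-at-1 reproduces the observed 0.

G3 stuck-at-1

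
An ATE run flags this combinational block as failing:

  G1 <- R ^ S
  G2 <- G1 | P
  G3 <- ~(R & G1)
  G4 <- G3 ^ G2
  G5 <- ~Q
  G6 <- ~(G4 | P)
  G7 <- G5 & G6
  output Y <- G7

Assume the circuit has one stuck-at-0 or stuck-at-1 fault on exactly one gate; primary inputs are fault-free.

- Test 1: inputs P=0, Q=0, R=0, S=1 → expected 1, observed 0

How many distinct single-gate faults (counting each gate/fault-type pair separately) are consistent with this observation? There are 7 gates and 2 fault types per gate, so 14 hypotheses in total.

7

Fault-free: G1=1, G2=1, G3=1, G4=0, G5=1, G6=1, G7=1 → 1. Observed 0.
  G1 stuck-at-0: output 0 ✓
  G1 stuck-at-1: output 1 ✗
  G2 stuck-at-0: output 0 ✓
  G2 stuck-at-1: output 1 ✗
  G3 stuck-at-0: output 0 ✓
  G3 stuck-at-1: output 1 ✗
  G4 stuck-at-0: output 1 ✗
  G4 stuck-at-1: output 0 ✓
  G5 stuck-at-0: output 0 ✓
  G5 stuck-at-1: output 1 ✗
  G6 stuck-at-0: output 0 ✓
  G6 stuck-at-1: output 1 ✗
  G7 stuck-at-0: output 0 ✓
  G7 stuck-at-1: output 1 ✗
Consistent faults: {G1 stuck-at-0, G2 stuck-at-0, G3 stuck-at-0, G4 stuck-at-1, G5 stuck-at-0, G6 stuck-at-0, G7 stuck-at-0} — 7 in all.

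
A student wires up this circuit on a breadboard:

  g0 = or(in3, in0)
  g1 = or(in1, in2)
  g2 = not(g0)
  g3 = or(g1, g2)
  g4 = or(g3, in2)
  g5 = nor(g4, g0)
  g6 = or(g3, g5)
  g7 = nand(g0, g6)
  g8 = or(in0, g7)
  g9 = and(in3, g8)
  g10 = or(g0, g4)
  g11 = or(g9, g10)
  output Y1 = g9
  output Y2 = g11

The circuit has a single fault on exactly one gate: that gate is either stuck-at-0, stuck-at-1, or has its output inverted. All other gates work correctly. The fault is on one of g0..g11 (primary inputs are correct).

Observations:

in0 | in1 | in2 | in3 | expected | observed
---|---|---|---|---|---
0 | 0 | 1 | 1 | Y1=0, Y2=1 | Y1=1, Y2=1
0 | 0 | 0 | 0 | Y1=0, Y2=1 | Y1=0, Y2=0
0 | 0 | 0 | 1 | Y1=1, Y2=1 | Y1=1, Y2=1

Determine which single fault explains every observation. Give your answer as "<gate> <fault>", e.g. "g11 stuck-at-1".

Fault-free values for test 1 (in0=0, in1=0, in2=1, in3=1): g0=1, g1=1, g2=0, g3=1, g4=1, g5=0, g6=1, g7=0, g8=0, g9=0, g10=1, g11=1, giving Y1=0, Y2=1. Observed Y1=1, Y2=1.
Test 1: faults giving observed Y1=1, Y2=1 are {g0 stuck-at-0, g0 inverted output, g1 stuck-at-0, g1 inverted output, g3 stuck-at-0, g3 inverted output, g6 stuck-at-0, g6 inverted output, g7 stuck-at-1, g7 inverted output, g8 stuck-at-1, g8 inverted output, g9 stuck-at-1, g9 inverted output}.
Test 2 (in0=0, in1=0, in2=0, in3=0): fault-free g0=0, g1=0, g2=1, g3=1, g4=1, g5=0, g6=1, g7=1, g8=1, g9=0, g10=1, g11=1 → Y1=0, Y2=1; observed Y1=0, Y2=0. Eliminates g0 stuck-at-0, g0 inverted output, g1 stuck-at-0, g1 inverted output, g6 stuck-at-0, g6 inverted output, g7 stuck-at-1, g7 inverted output, g8 stuck-at-1, g8 inverted output, g9 stuck-at-1, g9 inverted output.
Test 3 (in0=0, in1=0, in2=0, in3=1): fault-free g0=1, g1=0, g2=0, g3=0, g4=0, g5=0, g6=0, g7=1, g8=1, g9=1, g10=1, g11=1 → Y1=1, Y2=1; observed Y1=1, Y2=1. Eliminates g3 inverted output.
Only g3 stuck-at-0 is consistent with every test.

g3 stuck-at-0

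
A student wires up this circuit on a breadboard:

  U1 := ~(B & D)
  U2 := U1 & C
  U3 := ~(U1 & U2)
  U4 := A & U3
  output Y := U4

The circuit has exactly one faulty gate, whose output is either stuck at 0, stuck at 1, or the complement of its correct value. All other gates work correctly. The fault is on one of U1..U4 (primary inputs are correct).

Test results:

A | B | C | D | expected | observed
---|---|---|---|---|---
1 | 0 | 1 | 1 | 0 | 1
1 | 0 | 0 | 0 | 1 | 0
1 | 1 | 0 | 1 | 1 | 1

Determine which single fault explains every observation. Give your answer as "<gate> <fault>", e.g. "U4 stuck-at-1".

U2 inverted output

Fault-free values for test 1 (A=1, B=0, C=1, D=1): U1=1, U2=1, U3=0, U4=0, giving Y=0. Observed 1.
Test 1: faults giving observed 1 are {U1 stuck-at-0, U1 inverted output, U2 stuck-at-0, U2 inverted output, U3 stuck-at-1, U3 inverted output, U4 stuck-at-1, U4 inverted output}.
Test 2 (A=1, B=0, C=0, D=0): fault-free U1=1, U2=0, U3=1, U4=1 → 1; observed 0. Eliminates U1 stuck-at-0, U1 inverted output, U2 stuck-at-0, U3 stuck-at-1, U4 stuck-at-1.
Test 3 (A=1, B=1, C=0, D=1): fault-free U1=0, U2=0, U3=1, U4=1 → 1; observed 1. Eliminates U3 inverted output, U4 inverted output.
Only U2 inverted output is consistent with every test.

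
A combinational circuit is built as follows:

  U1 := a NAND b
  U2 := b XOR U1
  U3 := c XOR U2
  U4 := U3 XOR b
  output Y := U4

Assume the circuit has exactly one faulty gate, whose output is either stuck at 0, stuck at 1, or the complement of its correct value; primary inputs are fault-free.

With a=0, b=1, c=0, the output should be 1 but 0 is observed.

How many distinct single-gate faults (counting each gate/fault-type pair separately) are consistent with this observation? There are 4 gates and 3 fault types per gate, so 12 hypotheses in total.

8

Fault-free: U1=1, U2=0, U3=0, U4=1 → 1. Observed 0.
  U1 stuck-at-0: output 0 ✓
  U1 stuck-at-1: output 1 ✗
  U1 inverted output: output 0 ✓
  U2 stuck-at-0: output 1 ✗
  U2 stuck-at-1: output 0 ✓
  U2 inverted output: output 0 ✓
  U3 stuck-at-0: output 1 ✗
  U3 stuck-at-1: output 0 ✓
  U3 inverted output: output 0 ✓
  U4 stuck-at-0: output 0 ✓
  U4 stuck-at-1: output 1 ✗
  U4 inverted output: output 0 ✓
Consistent faults: {U1 stuck-at-0, U1 inverted output, U2 stuck-at-1, U2 inverted output, U3 stuck-at-1, U3 inverted output, U4 stuck-at-0, U4 inverted output} — 8 in all.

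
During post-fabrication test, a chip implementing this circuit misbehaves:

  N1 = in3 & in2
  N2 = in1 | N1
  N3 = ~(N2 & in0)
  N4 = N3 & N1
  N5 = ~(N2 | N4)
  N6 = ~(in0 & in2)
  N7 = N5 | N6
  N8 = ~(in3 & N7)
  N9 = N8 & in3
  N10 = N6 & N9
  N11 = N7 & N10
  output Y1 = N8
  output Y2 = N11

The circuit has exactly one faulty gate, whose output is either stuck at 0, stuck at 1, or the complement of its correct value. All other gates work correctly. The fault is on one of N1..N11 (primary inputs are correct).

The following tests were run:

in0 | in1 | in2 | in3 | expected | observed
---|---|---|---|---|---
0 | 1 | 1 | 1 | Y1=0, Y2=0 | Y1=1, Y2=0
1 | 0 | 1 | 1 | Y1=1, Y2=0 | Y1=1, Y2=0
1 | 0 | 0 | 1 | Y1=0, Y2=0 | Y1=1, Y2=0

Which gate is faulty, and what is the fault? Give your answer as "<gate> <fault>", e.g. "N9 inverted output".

N7 stuck-at-0

Fault-free values for test 1 (in0=0, in1=1, in2=1, in3=1): N1=1, N2=1, N3=1, N4=1, N5=0, N6=1, N7=1, N8=0, N9=0, N10=0, N11=0, giving Y1=0, Y2=0. Observed Y1=1, Y2=0.
Test 1: faults giving observed Y1=1, Y2=0 are {N6 stuck-at-0, N6 inverted output, N7 stuck-at-0, N7 inverted output}.
Test 2 (in0=1, in1=0, in2=1, in3=1): fault-free N1=1, N2=1, N3=0, N4=0, N5=0, N6=0, N7=0, N8=1, N9=1, N10=0, N11=0 → Y1=1, Y2=0; observed Y1=1, Y2=0. Eliminates N6 inverted output, N7 inverted output.
Test 3 (in0=1, in1=0, in2=0, in3=1): fault-free N1=0, N2=0, N3=1, N4=0, N5=1, N6=1, N7=1, N8=0, N9=0, N10=0, N11=0 → Y1=0, Y2=0; observed Y1=1, Y2=0. Eliminates N6 stuck-at-0.
Only N7 stuck-at-0 is consistent with every test.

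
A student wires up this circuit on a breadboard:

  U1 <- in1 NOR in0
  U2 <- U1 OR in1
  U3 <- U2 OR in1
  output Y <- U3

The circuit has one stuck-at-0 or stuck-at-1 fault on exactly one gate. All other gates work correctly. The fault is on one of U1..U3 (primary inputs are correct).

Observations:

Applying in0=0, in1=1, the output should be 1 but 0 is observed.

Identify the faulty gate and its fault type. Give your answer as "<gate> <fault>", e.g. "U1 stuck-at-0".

Fault-free values for test 1 (in0=0, in1=1): U1=0, U2=1, U3=1, giving Y=1. Observed 0.
Test 1: faults giving observed 0 are {U3 stuck-at-0}.
Only U3 stuck-at-0 is consistent with every test.

U3 stuck-at-0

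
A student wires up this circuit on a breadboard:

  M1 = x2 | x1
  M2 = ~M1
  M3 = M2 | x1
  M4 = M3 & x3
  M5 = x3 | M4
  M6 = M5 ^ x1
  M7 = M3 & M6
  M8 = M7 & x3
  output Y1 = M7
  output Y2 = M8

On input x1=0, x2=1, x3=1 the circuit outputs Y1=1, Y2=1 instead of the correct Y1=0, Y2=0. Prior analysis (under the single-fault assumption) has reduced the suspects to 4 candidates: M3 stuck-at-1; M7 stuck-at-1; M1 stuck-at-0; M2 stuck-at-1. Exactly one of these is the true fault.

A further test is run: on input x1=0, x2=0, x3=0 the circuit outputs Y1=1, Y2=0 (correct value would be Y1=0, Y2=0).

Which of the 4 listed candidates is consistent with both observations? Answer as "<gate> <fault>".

Evaluate each candidate on input x1=0, x2=0, x3=0:
  M3 stuck-at-1: M1=0, M2=1, M3=1 [stuck-at-1], M4=0, M5=0, M6=0, M7=0, M8=0 → Y1=0, Y2=0 — eliminated
  M7 stuck-at-1: M1=0, M2=1, M3=1, M4=0, M5=0, M6=0, M7=1 [stuck-at-1], M8=0 → Y1=1, Y2=0 — matches
  M1 stuck-at-0: M1=0 [stuck-at-0], M2=1, M3=1, M4=0, M5=0, M6=0, M7=0, M8=0 → Y1=0, Y2=0 — eliminated
  M2 stuck-at-1: M1=0, M2=1 [stuck-at-1], M3=1, M4=0, M5=0, M6=0, M7=0, M8=0 → Y1=0, Y2=0 — eliminated
Only M7 stuck-at-1 reproduces the observed Y1=1, Y2=0.

M7 stuck-at-1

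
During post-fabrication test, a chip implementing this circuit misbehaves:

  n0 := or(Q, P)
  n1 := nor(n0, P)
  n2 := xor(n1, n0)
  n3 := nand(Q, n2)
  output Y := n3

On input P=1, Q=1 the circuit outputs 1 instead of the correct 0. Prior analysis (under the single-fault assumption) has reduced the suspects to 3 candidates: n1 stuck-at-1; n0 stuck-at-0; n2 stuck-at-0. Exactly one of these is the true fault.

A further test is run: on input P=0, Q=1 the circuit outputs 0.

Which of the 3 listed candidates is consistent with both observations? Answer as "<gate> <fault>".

n0 stuck-at-0

Evaluate each candidate on input P=0, Q=1:
  n1 stuck-at-1: n0=1, n1=1 [stuck-at-1], n2=0, n3=1 → 1 — eliminated
  n0 stuck-at-0: n0=0 [stuck-at-0], n1=1, n2=1, n3=0 → 0 — matches
  n2 stuck-at-0: n0=1, n1=0, n2=0 [stuck-at-0], n3=1 → 1 — eliminated
Only n0 stuck-at-0 reproduces the observed 0.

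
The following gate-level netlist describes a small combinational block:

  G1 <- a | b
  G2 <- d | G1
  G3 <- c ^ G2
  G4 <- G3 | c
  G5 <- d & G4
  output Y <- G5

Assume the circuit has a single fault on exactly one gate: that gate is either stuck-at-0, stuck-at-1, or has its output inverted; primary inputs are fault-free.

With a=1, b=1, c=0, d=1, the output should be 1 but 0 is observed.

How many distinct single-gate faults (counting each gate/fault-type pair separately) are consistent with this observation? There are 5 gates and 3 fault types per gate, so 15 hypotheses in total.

Fault-free: G1=1, G2=1, G3=1, G4=1, G5=1 → 1. Observed 0.
  G1: none of the 3 fault types match ✗
  G2: stuck-at-0, inverted output ✓; others ✗
  G3: stuck-at-0, inverted output ✓; others ✗
  G4: stuck-at-0, inverted output ✓; others ✗
  G5: stuck-at-0, inverted output ✓; others ✗
Consistent faults: {G2 stuck-at-0, G2 inverted output, G3 stuck-at-0, G3 inverted output, G4 stuck-at-0, G4 inverted output, G5 stuck-at-0, G5 inverted output} — 8 in all.

8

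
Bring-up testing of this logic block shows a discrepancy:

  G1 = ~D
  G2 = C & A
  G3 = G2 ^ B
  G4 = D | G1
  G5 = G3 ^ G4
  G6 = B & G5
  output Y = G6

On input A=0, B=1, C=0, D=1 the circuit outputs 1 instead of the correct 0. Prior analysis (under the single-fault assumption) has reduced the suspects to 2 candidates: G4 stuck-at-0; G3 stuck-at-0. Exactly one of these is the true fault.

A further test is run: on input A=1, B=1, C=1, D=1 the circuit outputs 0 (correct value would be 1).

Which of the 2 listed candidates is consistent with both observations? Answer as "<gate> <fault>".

Evaluate each candidate on input A=1, B=1, C=1, D=1:
  G4 stuck-at-0: G1=0, G2=1, G3=0, G4=0 [stuck-at-0], G5=0, G6=0 → 0 — matches
  G3 stuck-at-0: G1=0, G2=1, G3=0 [stuck-at-0], G4=1, G5=1, G6=1 → 1 — eliminated
Only G4 stuck-at-0 reproduces the observed 0.

G4 stuck-at-0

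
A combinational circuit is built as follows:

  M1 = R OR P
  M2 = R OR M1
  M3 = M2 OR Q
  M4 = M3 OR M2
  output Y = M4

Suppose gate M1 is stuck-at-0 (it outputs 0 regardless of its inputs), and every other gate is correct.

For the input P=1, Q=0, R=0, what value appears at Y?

Propagate with M1 forced: M1=0 [stuck-at-0], M2=0, M3=0, M4=0.
So Y = 0. (Without the fault it would be 1.)

0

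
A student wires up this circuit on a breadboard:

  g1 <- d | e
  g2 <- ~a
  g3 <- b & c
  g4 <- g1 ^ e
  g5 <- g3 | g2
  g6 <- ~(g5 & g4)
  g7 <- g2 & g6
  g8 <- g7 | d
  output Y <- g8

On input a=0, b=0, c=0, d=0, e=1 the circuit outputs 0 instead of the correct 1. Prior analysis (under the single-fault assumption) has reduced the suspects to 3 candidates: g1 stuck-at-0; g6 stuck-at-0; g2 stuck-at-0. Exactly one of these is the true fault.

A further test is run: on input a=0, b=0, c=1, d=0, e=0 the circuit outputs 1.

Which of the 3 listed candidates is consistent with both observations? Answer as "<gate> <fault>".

g1 stuck-at-0

Evaluate each candidate on input a=0, b=0, c=1, d=0, e=0:
  g1 stuck-at-0: g1=0 [stuck-at-0], g2=1, g3=0, g4=0, g5=1, g6=1, g7=1, g8=1 → 1 — matches
  g6 stuck-at-0: g1=0, g2=1, g3=0, g4=0, g5=1, g6=0 [stuck-at-0], g7=0, g8=0 → 0 — eliminated
  g2 stuck-at-0: g1=0, g2=0 [stuck-at-0], g3=0, g4=0, g5=0, g6=1, g7=0, g8=0 → 0 — eliminated
Only g1 stuck-at-0 reproduces the observed 1.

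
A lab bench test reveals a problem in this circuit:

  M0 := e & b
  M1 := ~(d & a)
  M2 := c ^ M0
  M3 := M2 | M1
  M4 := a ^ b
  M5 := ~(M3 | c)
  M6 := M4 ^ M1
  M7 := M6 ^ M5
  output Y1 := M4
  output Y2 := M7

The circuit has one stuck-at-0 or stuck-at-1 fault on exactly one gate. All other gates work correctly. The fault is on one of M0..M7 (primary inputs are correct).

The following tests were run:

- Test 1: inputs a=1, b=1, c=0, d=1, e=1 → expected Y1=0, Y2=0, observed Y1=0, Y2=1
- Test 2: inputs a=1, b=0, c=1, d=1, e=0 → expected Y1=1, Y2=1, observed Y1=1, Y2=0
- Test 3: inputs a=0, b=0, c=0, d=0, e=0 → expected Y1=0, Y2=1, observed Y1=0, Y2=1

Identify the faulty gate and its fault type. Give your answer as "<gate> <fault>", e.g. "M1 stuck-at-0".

M1 stuck-at-1

Fault-free values for test 1 (a=1, b=1, c=0, d=1, e=1): M0=1, M1=0, M2=1, M3=1, M4=0, M5=0, M6=0, M7=0, giving Y1=0, Y2=0. Observed Y1=0, Y2=1.
Test 1: faults giving observed Y1=0, Y2=1 are {M0 stuck-at-0, M1 stuck-at-1, M2 stuck-at-0, M3 stuck-at-0, M5 stuck-at-1, M6 stuck-at-1, M7 stuck-at-1}.
Test 2 (a=1, b=0, c=1, d=1, e=0): fault-free M0=0, M1=0, M2=1, M3=1, M4=1, M5=0, M6=1, M7=1 → Y1=1, Y2=1; observed Y1=1, Y2=0. Eliminates M0 stuck-at-0, M2 stuck-at-0, M3 stuck-at-0, M6 stuck-at-1, M7 stuck-at-1.
Test 3 (a=0, b=0, c=0, d=0, e=0): fault-free M0=0, M1=1, M2=0, M3=1, M4=0, M5=0, M6=1, M7=1 → Y1=0, Y2=1; observed Y1=0, Y2=1. Eliminates M5 stuck-at-1.
Only M1 stuck-at-1 is consistent with every test.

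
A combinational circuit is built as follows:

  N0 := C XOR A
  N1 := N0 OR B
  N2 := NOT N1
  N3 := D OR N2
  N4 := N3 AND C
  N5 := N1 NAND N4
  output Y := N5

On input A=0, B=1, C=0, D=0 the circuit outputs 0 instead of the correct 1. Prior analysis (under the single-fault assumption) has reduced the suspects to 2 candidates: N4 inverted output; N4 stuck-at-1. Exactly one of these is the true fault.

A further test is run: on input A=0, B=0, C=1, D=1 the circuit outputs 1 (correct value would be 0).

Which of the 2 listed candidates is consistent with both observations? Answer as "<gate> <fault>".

N4 inverted output

Evaluate each candidate on input A=0, B=0, C=1, D=1:
  N4 inverted output: N0=1, N1=1, N2=0, N3=1, N4=0 [inverted output], N5=1 → 1 — matches
  N4 stuck-at-1: N0=1, N1=1, N2=0, N3=1, N4=1 [stuck-at-1], N5=0 → 0 — eliminated
Only N4 inverted output reproduces the observed 1.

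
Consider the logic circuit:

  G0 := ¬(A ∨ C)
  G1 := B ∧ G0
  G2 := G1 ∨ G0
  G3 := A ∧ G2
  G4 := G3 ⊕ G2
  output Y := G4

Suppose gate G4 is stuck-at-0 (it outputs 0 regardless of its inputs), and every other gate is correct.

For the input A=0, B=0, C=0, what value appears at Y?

0

Propagate with G4 forced: G0=1, G1=0, G2=1, G3=0, G4=0 [stuck-at-0].
So Y = 0. (Without the fault it would be 1.)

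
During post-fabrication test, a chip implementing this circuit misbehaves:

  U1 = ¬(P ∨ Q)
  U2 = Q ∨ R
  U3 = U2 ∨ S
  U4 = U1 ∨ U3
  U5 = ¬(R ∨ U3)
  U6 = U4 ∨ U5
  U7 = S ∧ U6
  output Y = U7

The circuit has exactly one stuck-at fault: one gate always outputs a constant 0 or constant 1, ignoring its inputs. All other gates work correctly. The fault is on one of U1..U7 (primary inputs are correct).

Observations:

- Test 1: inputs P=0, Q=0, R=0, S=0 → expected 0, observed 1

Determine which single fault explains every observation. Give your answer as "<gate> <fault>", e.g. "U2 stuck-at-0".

Fault-free values for test 1 (P=0, Q=0, R=0, S=0): U1=1, U2=0, U3=0, U4=1, U5=1, U6=1, U7=0, giving Y=0. Observed 1.
Test 1: faults giving observed 1 are {U7 stuck-at-1}.
Only U7 stuck-at-1 is consistent with every test.

U7 stuck-at-1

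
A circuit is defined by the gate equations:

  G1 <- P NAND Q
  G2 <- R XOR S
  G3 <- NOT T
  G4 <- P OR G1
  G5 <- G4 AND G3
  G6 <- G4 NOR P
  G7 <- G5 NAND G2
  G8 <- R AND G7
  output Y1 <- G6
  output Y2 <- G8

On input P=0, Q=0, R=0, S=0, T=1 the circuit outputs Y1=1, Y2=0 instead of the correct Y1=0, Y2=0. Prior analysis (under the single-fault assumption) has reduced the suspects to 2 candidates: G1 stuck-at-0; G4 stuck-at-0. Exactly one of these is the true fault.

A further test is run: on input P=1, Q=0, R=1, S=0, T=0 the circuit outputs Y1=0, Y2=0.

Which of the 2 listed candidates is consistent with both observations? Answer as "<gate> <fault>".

Evaluate each candidate on input P=1, Q=0, R=1, S=0, T=0:
  G1 stuck-at-0: G1=0 [stuck-at-0], G2=1, G3=1, G4=1, G5=1, G6=0, G7=0, G8=0 → Y1=0, Y2=0 — matches
  G4 stuck-at-0: G1=1, G2=1, G3=1, G4=0 [stuck-at-0], G5=0, G6=0, G7=1, G8=1 → Y1=0, Y2=1 — eliminated
Only G1 stuck-at-0 reproduces the observed Y1=0, Y2=0.

G1 stuck-at-0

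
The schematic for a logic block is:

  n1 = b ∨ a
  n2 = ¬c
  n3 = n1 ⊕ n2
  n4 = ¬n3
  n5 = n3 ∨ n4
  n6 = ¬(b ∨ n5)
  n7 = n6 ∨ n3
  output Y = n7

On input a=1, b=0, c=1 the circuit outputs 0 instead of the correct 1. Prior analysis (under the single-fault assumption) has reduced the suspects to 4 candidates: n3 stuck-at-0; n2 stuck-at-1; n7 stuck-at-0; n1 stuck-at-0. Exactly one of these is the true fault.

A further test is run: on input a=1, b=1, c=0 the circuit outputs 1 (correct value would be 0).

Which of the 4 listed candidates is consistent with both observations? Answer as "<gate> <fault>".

Evaluate each candidate on input a=1, b=1, c=0:
  n3 stuck-at-0: n1=1, n2=1, n3=0 [stuck-at-0], n4=1, n5=1, n6=0, n7=0 → 0 — eliminated
  n2 stuck-at-1: n1=1, n2=1 [stuck-at-1], n3=0, n4=1, n5=1, n6=0, n7=0 → 0 — eliminated
  n7 stuck-at-0: n1=1, n2=1, n3=0, n4=1, n5=1, n6=0, n7=0 [stuck-at-0] → 0 — eliminated
  n1 stuck-at-0: n1=0 [stuck-at-0], n2=1, n3=1, n4=0, n5=1, n6=0, n7=1 → 1 — matches
Only n1 stuck-at-0 reproduces the observed 1.

n1 stuck-at-0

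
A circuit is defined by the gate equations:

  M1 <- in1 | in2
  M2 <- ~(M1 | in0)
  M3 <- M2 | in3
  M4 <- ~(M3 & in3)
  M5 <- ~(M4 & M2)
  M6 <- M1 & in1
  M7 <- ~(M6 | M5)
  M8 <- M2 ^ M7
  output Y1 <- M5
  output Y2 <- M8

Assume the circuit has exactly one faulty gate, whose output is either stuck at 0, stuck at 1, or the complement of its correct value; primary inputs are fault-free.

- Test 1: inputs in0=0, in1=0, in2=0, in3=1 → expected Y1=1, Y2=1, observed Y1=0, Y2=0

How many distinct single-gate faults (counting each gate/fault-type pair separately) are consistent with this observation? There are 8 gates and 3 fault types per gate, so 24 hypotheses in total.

6

Fault-free: M1=0, M2=1, M3=1, M4=0, M5=1, M6=0, M7=0, M8=1 → Y1=1, Y2=1. Observed Y1=0, Y2=0.
  M1: none of the 3 fault types match ✗
  M2: none of the 3 fault types match ✗
  M3: stuck-at-0, inverted output ✓; others ✗
  M4: stuck-at-1, inverted output ✓; others ✗
  M5: stuck-at-0, inverted output ✓; others ✗
  M6: none of the 3 fault types match ✗
  M7: none of the 3 fault types match ✗
  M8: none of the 3 fault types match ✗
Consistent faults: {M3 stuck-at-0, M3 inverted output, M4 stuck-at-1, M4 inverted output, M5 stuck-at-0, M5 inverted output} — 6 in all.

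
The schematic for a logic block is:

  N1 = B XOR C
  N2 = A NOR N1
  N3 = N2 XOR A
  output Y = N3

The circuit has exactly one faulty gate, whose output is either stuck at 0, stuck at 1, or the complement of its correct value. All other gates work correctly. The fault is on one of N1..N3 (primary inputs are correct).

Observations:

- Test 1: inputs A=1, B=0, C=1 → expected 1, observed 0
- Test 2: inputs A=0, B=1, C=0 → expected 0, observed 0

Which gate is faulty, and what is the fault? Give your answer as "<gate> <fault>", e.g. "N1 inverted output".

Fault-free values for test 1 (A=1, B=0, C=1): N1=1, N2=0, N3=1, giving Y=1. Observed 0.
Test 1: faults giving observed 0 are {N2 stuck-at-1, N2 inverted output, N3 stuck-at-0, N3 inverted output}.
Test 2 (A=0, B=1, C=0): fault-free N1=1, N2=0, N3=0 → 0; observed 0. Eliminates N2 stuck-at-1, N2 inverted output, N3 inverted output.
Only N3 stuck-at-0 is consistent with every test.

N3 stuck-at-0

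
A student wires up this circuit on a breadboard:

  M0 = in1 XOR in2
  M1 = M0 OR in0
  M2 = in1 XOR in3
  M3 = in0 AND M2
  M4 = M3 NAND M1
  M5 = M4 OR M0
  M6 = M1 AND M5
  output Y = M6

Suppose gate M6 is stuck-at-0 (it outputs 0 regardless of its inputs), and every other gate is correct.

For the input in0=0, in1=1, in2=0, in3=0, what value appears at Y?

Propagate with M6 forced: M0=1, M1=1, M2=1, M3=0, M4=1, M5=1, M6=0 [stuck-at-0].
So Y = 0. (Without the fault it would be 1.)

0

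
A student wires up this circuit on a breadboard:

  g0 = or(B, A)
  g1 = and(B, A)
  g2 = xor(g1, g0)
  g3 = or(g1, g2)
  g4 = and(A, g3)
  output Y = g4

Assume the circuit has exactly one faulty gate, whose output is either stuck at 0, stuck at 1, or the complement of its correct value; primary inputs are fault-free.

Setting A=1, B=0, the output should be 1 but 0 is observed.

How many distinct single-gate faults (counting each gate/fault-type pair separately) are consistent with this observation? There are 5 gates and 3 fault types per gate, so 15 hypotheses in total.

8

Fault-free: g0=1, g1=0, g2=1, g3=1, g4=1 → 1. Observed 0.
  g0: stuck-at-0, inverted output ✓; others ✗
  g1: none of the 3 fault types match ✗
  g2: stuck-at-0, inverted output ✓; others ✗
  g3: stuck-at-0, inverted output ✓; others ✗
  g4: stuck-at-0, inverted output ✓; others ✗
Consistent faults: {g0 stuck-at-0, g0 inverted output, g2 stuck-at-0, g2 inverted output, g3 stuck-at-0, g3 inverted output, g4 stuck-at-0, g4 inverted output} — 8 in all.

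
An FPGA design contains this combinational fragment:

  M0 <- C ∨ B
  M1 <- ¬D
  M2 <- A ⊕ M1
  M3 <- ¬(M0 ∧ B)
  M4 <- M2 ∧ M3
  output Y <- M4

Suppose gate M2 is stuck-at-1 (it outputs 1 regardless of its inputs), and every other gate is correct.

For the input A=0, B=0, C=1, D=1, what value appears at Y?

1

Propagate with M2 forced: M0=1, M1=0, M2=1 [stuck-at-1], M3=1, M4=1.
So Y = 1. (Without the fault it would be 0.)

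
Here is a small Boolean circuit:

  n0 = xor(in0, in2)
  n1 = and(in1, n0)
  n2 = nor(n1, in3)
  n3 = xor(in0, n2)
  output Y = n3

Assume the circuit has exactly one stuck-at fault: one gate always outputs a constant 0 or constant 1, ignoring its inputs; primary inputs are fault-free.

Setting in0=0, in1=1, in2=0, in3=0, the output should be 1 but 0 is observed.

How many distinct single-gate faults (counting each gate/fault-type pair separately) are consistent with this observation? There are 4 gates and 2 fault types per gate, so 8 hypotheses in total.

Fault-free: n0=0, n1=0, n2=1, n3=1 → 1. Observed 0.
  n0 stuck-at-0: output 1 ✗
  n0 stuck-at-1: output 0 ✓
  n1 stuck-at-0: output 1 ✗
  n1 stuck-at-1: output 0 ✓
  n2 stuck-at-0: output 0 ✓
  n2 stuck-at-1: output 1 ✗
  n3 stuck-at-0: output 0 ✓
  n3 stuck-at-1: output 1 ✗
Consistent faults: {n0 stuck-at-1, n1 stuck-at-1, n2 stuck-at-0, n3 stuck-at-0} — 4 in all.

4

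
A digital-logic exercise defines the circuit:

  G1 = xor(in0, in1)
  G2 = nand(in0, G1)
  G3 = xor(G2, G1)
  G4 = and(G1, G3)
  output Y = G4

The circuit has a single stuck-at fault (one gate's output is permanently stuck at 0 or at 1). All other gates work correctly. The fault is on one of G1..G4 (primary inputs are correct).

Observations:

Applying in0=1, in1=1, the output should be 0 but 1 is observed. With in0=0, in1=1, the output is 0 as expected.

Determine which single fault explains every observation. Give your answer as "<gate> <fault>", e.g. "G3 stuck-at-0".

G1 stuck-at-1

Fault-free values for test 1 (in0=1, in1=1): G1=0, G2=1, G3=1, G4=0, giving Y=0. Observed 1.
Test 1: faults giving observed 1 are {G1 stuck-at-1, G4 stuck-at-1}.
Test 2 (in0=0, in1=1): fault-free G1=1, G2=1, G3=0, G4=0 → 0; observed 0. Eliminates G4 stuck-at-1.
Only G1 stuck-at-1 is consistent with every test.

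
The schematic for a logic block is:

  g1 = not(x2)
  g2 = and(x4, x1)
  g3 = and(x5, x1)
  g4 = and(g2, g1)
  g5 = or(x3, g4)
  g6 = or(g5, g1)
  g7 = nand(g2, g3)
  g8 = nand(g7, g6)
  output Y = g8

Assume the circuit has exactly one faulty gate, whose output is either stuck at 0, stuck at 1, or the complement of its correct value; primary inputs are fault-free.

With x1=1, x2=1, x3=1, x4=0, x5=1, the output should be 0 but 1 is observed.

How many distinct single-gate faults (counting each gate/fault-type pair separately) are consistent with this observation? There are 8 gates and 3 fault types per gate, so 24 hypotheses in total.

10

Fault-free: g1=0, g2=0, g3=1, g4=0, g5=1, g6=1, g7=1, g8=0 → 0. Observed 1.
  g1: none of the 3 fault types match ✗
  g2: stuck-at-1, inverted output ✓; others ✗
  g3: none of the 3 fault types match ✗
  g4: none of the 3 fault types match ✗
  g5: stuck-at-0, inverted output ✓; others ✗
  g6: stuck-at-0, inverted output ✓; others ✗
  g7: stuck-at-0, inverted output ✓; others ✗
  g8: stuck-at-1, inverted output ✓; others ✗
Consistent faults: {g2 stuck-at-1, g2 inverted output, g5 stuck-at-0, g5 inverted output, g6 stuck-at-0, g6 inverted output, g7 stuck-at-0, g7 inverted output, g8 stuck-at-1, g8 inverted output} — 10 in all.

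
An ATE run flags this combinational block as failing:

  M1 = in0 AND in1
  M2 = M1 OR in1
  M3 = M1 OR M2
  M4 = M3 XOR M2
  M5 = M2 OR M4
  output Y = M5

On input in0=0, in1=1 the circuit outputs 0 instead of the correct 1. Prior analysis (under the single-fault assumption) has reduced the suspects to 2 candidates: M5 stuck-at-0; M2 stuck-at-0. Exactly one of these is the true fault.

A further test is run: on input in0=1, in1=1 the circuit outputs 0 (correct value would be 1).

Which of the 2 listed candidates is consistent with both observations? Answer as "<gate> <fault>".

Evaluate each candidate on input in0=1, in1=1:
  M5 stuck-at-0: M1=1, M2=1, M3=1, M4=0, M5=0 [stuck-at-0] → 0 — matches
  M2 stuck-at-0: M1=1, M2=0 [stuck-at-0], M3=1, M4=1, M5=1 → 1 — eliminated
Only M5 stuck-at-0 reproduces the observed 0.

M5 stuck-at-0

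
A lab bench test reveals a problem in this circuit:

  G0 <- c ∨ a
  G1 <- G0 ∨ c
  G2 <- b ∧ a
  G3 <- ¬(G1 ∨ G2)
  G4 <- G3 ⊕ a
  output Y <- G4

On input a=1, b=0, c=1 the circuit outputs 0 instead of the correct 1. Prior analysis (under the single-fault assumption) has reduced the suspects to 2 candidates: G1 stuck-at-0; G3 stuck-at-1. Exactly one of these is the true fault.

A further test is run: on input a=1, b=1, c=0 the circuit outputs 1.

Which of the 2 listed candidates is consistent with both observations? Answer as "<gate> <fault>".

Evaluate each candidate on input a=1, b=1, c=0:
  G1 stuck-at-0: G0=1, G1=0 [stuck-at-0], G2=1, G3=0, G4=1 → 1 — matches
  G3 stuck-at-1: G0=1, G1=1, G2=1, G3=1 [stuck-at-1], G4=0 → 0 — eliminated
Only G1 stuck-at-0 reproduces the observed 1.

G1 stuck-at-0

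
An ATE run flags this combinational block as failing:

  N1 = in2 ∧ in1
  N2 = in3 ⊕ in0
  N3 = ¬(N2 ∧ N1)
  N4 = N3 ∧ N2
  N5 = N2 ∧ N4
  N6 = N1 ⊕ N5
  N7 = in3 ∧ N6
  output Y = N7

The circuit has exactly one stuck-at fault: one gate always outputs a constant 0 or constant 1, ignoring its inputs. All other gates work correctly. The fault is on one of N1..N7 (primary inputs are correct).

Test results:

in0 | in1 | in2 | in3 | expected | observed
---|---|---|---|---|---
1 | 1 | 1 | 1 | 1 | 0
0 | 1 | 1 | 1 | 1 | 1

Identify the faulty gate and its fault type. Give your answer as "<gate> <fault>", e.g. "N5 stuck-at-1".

Fault-free values for test 1 (in0=1, in1=1, in2=1, in3=1): N1=1, N2=0, N3=1, N4=0, N5=0, N6=1, N7=1, giving Y=1. Observed 0.
Test 1: faults giving observed 0 are {N1 stuck-at-0, N5 stuck-at-1, N6 stuck-at-0, N7 stuck-at-0}.
Test 2 (in0=0, in1=1, in2=1, in3=1): fault-free N1=1, N2=1, N3=0, N4=0, N5=0, N6=1, N7=1 → 1; observed 1. Eliminates N5 stuck-at-1, N6 stuck-at-0, N7 stuck-at-0.
Only N1 stuck-at-0 is consistent with every test.

N1 stuck-at-0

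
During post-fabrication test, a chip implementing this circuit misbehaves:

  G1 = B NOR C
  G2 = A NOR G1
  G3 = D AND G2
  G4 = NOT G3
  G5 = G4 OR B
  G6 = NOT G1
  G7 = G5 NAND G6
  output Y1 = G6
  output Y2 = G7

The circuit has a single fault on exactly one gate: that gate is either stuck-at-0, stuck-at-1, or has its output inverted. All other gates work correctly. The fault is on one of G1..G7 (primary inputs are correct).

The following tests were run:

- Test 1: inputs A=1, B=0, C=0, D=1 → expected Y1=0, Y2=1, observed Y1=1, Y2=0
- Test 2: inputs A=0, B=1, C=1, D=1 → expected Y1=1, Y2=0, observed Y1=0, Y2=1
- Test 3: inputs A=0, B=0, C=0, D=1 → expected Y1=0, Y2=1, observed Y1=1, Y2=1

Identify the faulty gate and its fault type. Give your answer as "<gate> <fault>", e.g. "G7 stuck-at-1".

Fault-free values for test 1 (A=1, B=0, C=0, D=1): G1=1, G2=0, G3=0, G4=1, G5=1, G6=0, G7=1, giving Y1=0, Y2=1. Observed Y1=1, Y2=0.
Test 1: faults giving observed Y1=1, Y2=0 are {G1 stuck-at-0, G1 inverted output, G6 stuck-at-1, G6 inverted output}.
Test 2 (A=0, B=1, C=1, D=1): fault-free G1=0, G2=1, G3=1, G4=0, G5=1, G6=1, G7=0 → Y1=1, Y2=0; observed Y1=0, Y2=1. Eliminates G1 stuck-at-0, G6 stuck-at-1.
Test 3 (A=0, B=0, C=0, D=1): fault-free G1=1, G2=0, G3=0, G4=1, G5=1, G6=0, G7=1 → Y1=0, Y2=1; observed Y1=1, Y2=1. Eliminates G6 inverted output.
Only G1 inverted output is consistent with every test.

G1 inverted output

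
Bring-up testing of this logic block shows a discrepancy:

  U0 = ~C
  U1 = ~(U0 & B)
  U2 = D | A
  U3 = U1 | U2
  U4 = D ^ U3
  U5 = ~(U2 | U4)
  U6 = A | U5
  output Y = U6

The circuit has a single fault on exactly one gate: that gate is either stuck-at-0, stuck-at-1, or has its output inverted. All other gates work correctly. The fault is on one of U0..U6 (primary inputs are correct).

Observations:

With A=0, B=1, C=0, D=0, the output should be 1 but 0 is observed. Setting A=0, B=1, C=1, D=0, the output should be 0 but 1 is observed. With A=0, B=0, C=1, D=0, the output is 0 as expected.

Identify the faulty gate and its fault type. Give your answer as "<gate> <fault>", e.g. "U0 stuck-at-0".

Fault-free values for test 1 (A=0, B=1, C=0, D=0): U0=1, U1=0, U2=0, U3=0, U4=0, U5=1, U6=1, giving Y=1. Observed 0.
Test 1: faults giving observed 0 are {U0 stuck-at-0, U0 inverted output, U1 stuck-at-1, U1 inverted output, U2 stuck-at-1, U2 inverted output, U3 stuck-at-1, U3 inverted output, U4 stuck-at-1, U4 inverted output, U5 stuck-at-0, U5 inverted output, U6 stuck-at-0, U6 inverted output}.
Test 2 (A=0, B=1, C=1, D=0): fault-free U0=0, U1=1, U2=0, U3=1, U4=1, U5=0, U6=0 → 0; observed 1. Eliminates U0 stuck-at-0, U1 stuck-at-1, U2 stuck-at-1, U2 inverted output, U3 stuck-at-1, U4 stuck-at-1, U5 stuck-at-0, U6 stuck-at-0.
Test 3 (A=0, B=0, C=1, D=0): fault-free U0=0, U1=1, U2=0, U3=1, U4=1, U5=0, U6=0 → 0; observed 0. Eliminates U1 inverted output, U3 inverted output, U4 inverted output, U5 inverted output, U6 inverted output.
Only U0 inverted output is consistent with every test.

U0 inverted output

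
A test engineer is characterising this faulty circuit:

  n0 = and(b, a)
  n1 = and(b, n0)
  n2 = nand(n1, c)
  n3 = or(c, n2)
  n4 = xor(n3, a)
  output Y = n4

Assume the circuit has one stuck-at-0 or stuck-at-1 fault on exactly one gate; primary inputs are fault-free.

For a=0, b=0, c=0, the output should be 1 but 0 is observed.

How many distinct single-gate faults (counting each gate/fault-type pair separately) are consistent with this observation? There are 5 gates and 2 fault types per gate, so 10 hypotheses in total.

3

Fault-free: n0=0, n1=0, n2=1, n3=1, n4=1 → 1. Observed 0.
  n0 stuck-at-0: output 1 ✗
  n0 stuck-at-1: output 1 ✗
  n1 stuck-at-0: output 1 ✗
  n1 stuck-at-1: output 1 ✗
  n2 stuck-at-0: output 0 ✓
  n2 stuck-at-1: output 1 ✗
  n3 stuck-at-0: output 0 ✓
  n3 stuck-at-1: output 1 ✗
  n4 stuck-at-0: output 0 ✓
  n4 stuck-at-1: output 1 ✗
Consistent faults: {n2 stuck-at-0, n3 stuck-at-0, n4 stuck-at-0} — 3 in all.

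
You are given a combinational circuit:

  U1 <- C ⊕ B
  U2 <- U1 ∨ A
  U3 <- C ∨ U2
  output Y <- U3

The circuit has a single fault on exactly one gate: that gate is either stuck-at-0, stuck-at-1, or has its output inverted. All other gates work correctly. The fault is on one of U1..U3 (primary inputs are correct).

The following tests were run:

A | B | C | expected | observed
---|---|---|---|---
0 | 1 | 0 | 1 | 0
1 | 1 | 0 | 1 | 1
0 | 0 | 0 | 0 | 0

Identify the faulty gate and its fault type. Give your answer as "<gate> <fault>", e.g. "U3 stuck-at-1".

Fault-free values for test 1 (A=0, B=1, C=0): U1=1, U2=1, U3=1, giving Y=1. Observed 0.
Test 1: faults giving observed 0 are {U1 stuck-at-0, U1 inverted output, U2 stuck-at-0, U2 inverted output, U3 stuck-at-0, U3 inverted output}.
Test 2 (A=1, B=1, C=0): fault-free U1=1, U2=1, U3=1 → 1; observed 1. Eliminates U2 stuck-at-0, U2 inverted output, U3 stuck-at-0, U3 inverted output.
Test 3 (A=0, B=0, C=0): fault-free U1=0, U2=0, U3=0 → 0; observed 0. Eliminates U1 inverted output.
Only U1 stuck-at-0 is consistent with every test.

U1 stuck-at-0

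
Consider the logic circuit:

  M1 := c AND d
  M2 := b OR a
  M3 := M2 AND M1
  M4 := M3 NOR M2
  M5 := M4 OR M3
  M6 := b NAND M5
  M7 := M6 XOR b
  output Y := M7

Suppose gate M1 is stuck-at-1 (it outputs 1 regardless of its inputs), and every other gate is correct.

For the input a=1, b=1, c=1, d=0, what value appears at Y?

Propagate with M1 forced: M1=1 [stuck-at-1], M2=1, M3=1, M4=0, M5=1, M6=0, M7=1.
So Y = 1. (Without the fault it would be 0.)

1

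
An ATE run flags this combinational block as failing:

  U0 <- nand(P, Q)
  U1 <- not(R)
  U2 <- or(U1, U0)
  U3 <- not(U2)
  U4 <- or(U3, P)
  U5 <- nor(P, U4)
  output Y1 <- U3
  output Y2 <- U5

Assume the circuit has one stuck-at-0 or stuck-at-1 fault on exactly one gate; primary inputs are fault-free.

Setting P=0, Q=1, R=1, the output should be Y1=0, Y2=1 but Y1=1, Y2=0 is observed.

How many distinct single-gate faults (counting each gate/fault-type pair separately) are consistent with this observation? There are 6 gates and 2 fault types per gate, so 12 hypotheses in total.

Fault-free: U0=1, U1=0, U2=1, U3=0, U4=0, U5=1 → Y1=0, Y2=1. Observed Y1=1, Y2=0.
  U0 stuck-at-0: output Y1=1, Y2=0 ✓
  U0 stuck-at-1: output Y1=0, Y2=1 ✗
  U1 stuck-at-0: output Y1=0, Y2=1 ✗
  U1 stuck-at-1: output Y1=0, Y2=1 ✗
  U2 stuck-at-0: output Y1=1, Y2=0 ✓
  U2 stuck-at-1: output Y1=0, Y2=1 ✗
  U3 stuck-at-0: output Y1=0, Y2=1 ✗
  U3 stuck-at-1: output Y1=1, Y2=0 ✓
  U4 stuck-at-0: output Y1=0, Y2=1 ✗
  U4 stuck-at-1: output Y1=0, Y2=0 ✗
  U5 stuck-at-0: output Y1=0, Y2=0 ✗
  U5 stuck-at-1: output Y1=0, Y2=1 ✗
Consistent faults: {U0 stuck-at-0, U2 stuck-at-0, U3 stuck-at-1} — 3 in all.

3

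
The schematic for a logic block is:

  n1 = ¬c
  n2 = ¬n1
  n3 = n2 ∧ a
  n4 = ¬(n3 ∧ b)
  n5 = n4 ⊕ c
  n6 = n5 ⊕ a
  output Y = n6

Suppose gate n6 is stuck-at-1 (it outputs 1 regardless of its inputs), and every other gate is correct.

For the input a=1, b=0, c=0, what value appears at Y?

Propagate with n6 forced: n1=1, n2=0, n3=0, n4=1, n5=1, n6=1 [stuck-at-1].
So Y = 1. (Without the fault it would be 0.)

1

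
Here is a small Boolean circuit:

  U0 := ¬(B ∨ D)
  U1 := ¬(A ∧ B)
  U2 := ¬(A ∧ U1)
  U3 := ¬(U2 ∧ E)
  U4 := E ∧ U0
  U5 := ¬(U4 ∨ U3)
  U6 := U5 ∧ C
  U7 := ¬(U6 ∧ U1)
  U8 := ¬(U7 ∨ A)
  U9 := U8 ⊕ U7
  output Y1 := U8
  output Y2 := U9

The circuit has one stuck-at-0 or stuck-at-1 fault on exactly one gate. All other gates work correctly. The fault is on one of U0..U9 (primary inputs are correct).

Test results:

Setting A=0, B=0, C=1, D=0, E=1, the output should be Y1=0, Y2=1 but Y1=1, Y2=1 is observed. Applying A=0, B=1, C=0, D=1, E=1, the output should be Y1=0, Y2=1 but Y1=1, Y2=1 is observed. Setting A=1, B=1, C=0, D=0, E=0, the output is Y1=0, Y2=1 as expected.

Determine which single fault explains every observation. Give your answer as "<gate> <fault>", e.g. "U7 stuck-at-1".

U6 stuck-at-1

Fault-free values for test 1 (A=0, B=0, C=1, D=0, E=1): U0=1, U1=1, U2=1, U3=0, U4=1, U5=0, U6=0, U7=1, U8=0, U9=1, giving Y1=0, Y2=1. Observed Y1=1, Y2=1.
Test 1: faults giving observed Y1=1, Y2=1 are {U0 stuck-at-0, U4 stuck-at-0, U5 stuck-at-1, U6 stuck-at-1, U7 stuck-at-0}.
Test 2 (A=0, B=1, C=0, D=1, E=1): fault-free U0=0, U1=1, U2=1, U3=0, U4=0, U5=1, U6=0, U7=1, U8=0, U9=1 → Y1=0, Y2=1; observed Y1=1, Y2=1. Eliminates U0 stuck-at-0, U4 stuck-at-0, U5 stuck-at-1.
Test 3 (A=1, B=1, C=0, D=0, E=0): fault-free U0=0, U1=0, U2=1, U3=1, U4=0, U5=0, U6=0, U7=1, U8=0, U9=1 → Y1=0, Y2=1; observed Y1=0, Y2=1. Eliminates U7 stuck-at-0.
Only U6 stuck-at-1 is consistent with every test.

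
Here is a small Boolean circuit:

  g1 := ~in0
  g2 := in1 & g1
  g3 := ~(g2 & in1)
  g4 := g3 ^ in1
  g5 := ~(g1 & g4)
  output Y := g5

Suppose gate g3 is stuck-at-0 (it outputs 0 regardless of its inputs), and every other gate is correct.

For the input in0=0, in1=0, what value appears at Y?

Propagate with g3 forced: g1=1, g2=0, g3=0 [stuck-at-0], g4=0, g5=1.
So Y = 1. (Without the fault it would be 0.)

1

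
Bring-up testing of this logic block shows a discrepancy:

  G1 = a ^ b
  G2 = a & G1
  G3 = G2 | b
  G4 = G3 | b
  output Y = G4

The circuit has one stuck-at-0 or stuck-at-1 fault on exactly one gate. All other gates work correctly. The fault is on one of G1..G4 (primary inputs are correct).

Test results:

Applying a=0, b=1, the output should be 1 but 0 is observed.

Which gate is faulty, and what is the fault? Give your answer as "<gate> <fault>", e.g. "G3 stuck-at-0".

G4 stuck-at-0

Fault-free values for test 1 (a=0, b=1): G1=1, G2=0, G3=1, G4=1, giving Y=1. Observed 0.
Test 1: faults giving observed 0 are {G4 stuck-at-0}.
Only G4 stuck-at-0 is consistent with every test.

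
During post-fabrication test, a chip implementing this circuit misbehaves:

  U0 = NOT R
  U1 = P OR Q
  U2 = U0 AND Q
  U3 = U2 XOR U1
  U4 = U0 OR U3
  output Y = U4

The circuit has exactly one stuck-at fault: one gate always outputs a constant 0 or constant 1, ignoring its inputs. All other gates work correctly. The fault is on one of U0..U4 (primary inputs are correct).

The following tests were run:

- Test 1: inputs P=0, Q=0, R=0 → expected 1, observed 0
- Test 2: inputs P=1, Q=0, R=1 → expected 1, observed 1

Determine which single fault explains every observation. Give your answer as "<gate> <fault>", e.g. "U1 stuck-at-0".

Fault-free values for test 1 (P=0, Q=0, R=0): U0=1, U1=0, U2=0, U3=0, U4=1, giving Y=1. Observed 0.
Test 1: faults giving observed 0 are {U0 stuck-at-0, U4 stuck-at-0}.
Test 2 (P=1, Q=0, R=1): fault-free U0=0, U1=1, U2=0, U3=1, U4=1 → 1; observed 1. Eliminates U4 stuck-at-0.
Only U0 stuck-at-0 is consistent with every test.

U0 stuck-at-0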